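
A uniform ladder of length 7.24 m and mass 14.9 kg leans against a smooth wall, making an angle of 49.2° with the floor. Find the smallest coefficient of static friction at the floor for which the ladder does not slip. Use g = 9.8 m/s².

Taking torques about the foot of the ladder:
Ladder weight 14.9×9.8 = 146 N acts at 3.62 m along the ladder; its horizontal arm is 3.62·cos49.2° = 2.365 m → τ = 345.3 N·m clockwise.
Wall normal N acts horizontally at the top; its moment arm is the height L sinθ = 7.24·sin49.2° = 5.481 m, counterclockwise.
Balancing moments: N × 5.481 = 345.3, giving N = 63 N.
ΣFx = 0 ⇒ f = N_wall = 63 N. ΣFy = 0 ⇒ N_floor = 146 N.
μ_min = f / N_floor = 63 / 146 = 0.432.

μ_min ≈ 0.432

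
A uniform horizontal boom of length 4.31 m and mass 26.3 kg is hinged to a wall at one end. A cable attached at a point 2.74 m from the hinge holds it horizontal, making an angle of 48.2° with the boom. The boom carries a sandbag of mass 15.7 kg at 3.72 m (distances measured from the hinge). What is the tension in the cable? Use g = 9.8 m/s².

T ≈ 552 N

Take moments about the hinge.
Beam weight: 26.3 × 9.8 = 257.7 N down at 2.155 m → arm 2.155 m, τ = 257.7 × 2.155 = 555.3 N·m clockwise.
Sandbag: 15.7 × 9.8 = 153.9 N down at 3.72 m → arm 3.72 m, τ = 153.9 × 3.72 = 572.5 N·m clockwise.
Total clockwise load moment = 1128 N·m.
The cable tension T acts at 2.74 m; only its component perpendicular to the boom, T sinθ, produces torque. sin 48.2° = 0.7455.
Balancing moments: T × 2.74 × 0.7455 = 1128, giving T = 1128 / 2.043 = 552 N.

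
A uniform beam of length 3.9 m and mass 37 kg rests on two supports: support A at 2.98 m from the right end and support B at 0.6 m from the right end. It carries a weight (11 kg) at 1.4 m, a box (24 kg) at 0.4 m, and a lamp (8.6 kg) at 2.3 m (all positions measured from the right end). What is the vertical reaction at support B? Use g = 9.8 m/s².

Choose support A as the axis so its reaction then has zero moment arm.
Beam weight: 37 × 9.8 = 362.6 N down at 1.95 m → arm 1.03 m, τ = 362.6 × 1.03 = 373.5 N·m clockwise.
Weight: 11 × 9.8 = 107.8 N down at 1.4 m → arm 1.58 m, τ = 107.8 × 1.58 = 170.3 N·m clockwise.
Box: 24 × 9.8 = 235.2 N down at 0.4 m → arm 2.58 m, τ = 235.2 × 2.58 = 606.8 N·m clockwise.
Lamp: 8.6 × 9.8 = 84.28 N down at 2.3 m → arm 0.68 m, τ = 84.28 × 0.68 = 57.31 N·m clockwise.
Net load moment about support A = 1208 N·m clockwise.
Reaction R at support B is upward at 0.6 m, arm 2.38 m → moment R × 2.38 counterclockwise.
Balancing moments: R × 2.38 = 1208, giving R = 508 N.

R_B ≈ 508 N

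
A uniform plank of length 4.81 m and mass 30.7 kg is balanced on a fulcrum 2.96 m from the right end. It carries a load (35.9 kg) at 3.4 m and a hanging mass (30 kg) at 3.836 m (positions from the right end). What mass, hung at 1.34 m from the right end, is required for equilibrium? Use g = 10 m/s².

m ≈ 15.5 kg

Taking torques about the fulcrum (at 2.96 m from the right end):
Beam weight: 30.7 × 10 = 307 N down at 2.405 m → arm 0.555 m, τ = 307 × 0.555 = 170.4 N·m clockwise.
Load: 35.9 × 10 = 359 N down at 3.4 m → arm 0.44 m, τ = 359 × 0.44 = 158 N·m counterclockwise.
Hanging mass: 30 × 10 = 300 N down at 3.836 m → arm 0.876 m, τ = 300 × 0.876 = 262.8 N·m counterclockwise.
Net moment of known loads = 250.4 N·m counterclockwise.
An unknown mass m at 1.34 m has arm 1.62 m; its moment is m·g·1.62 clockwise.
Setting net torque to zero: m × 10 × 1.62 = 250.4 → m = 250.4 / (10 × 1.62) = 15.5 kg.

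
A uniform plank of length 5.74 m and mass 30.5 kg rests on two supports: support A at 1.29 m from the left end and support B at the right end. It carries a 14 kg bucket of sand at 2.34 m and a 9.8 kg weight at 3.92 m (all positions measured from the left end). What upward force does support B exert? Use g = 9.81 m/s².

Taking torques about support A:
Beam weight: 30.5 × 9.81 = 299.2 N down at 2.87 m → arm 1.58 m, τ = 299.2 × 1.58 = 472.7 N·m clockwise.
Bucket of sand: 14 × 9.81 = 137.3 N down at 2.34 m → arm 1.05 m, τ = 137.3 × 1.05 = 144.2 N·m clockwise.
Weight: 9.8 × 9.81 = 96.14 N down at 3.92 m → arm 2.63 m, τ = 96.14 × 2.63 = 252.8 N·m clockwise.
Net load moment about support A = 869.7 N·m clockwise.
Reaction R at support B is upward at 5.74 m, arm 4.45 m → moment R × 4.45 counterclockwise.
Στ = 0 ⇒ R × 4.45 = 869.7 ⇒ R = 195 N.

R_B ≈ 195 N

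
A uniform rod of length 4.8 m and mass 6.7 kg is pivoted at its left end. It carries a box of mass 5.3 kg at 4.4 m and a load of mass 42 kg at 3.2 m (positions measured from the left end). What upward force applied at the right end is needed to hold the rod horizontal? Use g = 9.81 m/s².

F ≈ 355 N

Sum moments about the left end (the unknown pivot reaction has zero arm there).
Beam weight: 6.7 × 9.81 = 65.73 N down at 2.4 m → arm 2.4 m, τ = 65.73 × 2.4 = 157.8 N·m clockwise.
Box: 5.3 × 9.81 = 51.99 N down at 4.4 m → arm 4.4 m, τ = 51.99 × 4.4 = 228.8 N·m clockwise.
Load: 42 × 9.81 = 412 N down at 3.2 m → arm 3.2 m, τ = 412 × 3.2 = 1318 N·m clockwise.
Net moment of the loads = 1705 N·m clockwise.
The upward force F acts at the right end, arm 4.8 m, giving F × 4.8 counterclockwise.
For rotational equilibrium, F × 4.8 = 1705, so F = 1705 / 4.8 = 355 N.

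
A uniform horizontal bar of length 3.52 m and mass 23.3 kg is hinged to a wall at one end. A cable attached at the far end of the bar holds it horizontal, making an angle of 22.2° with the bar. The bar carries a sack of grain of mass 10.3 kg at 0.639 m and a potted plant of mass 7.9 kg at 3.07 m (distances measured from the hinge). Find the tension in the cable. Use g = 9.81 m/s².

T ≈ 530 N

About the hinge:
Beam weight: 23.3 × 9.81 = 228.6 N down at 1.76 m → arm 1.76 m, τ = 228.6 × 1.76 = 402.3 N·m clockwise.
Sack of grain: 10.3 × 9.81 = 101 N down at 0.639 m → arm 0.639 m, τ = 101 × 0.639 = 64.54 N·m clockwise.
Potted plant: 7.9 × 9.81 = 77.5 N down at 3.07 m → arm 3.07 m, τ = 77.5 × 3.07 = 237.9 N·m clockwise.
Total clockwise load moment = 704.7 N·m.
The cable tension T acts at 3.52 m; only its component perpendicular to the bar, T sinθ, produces torque. sin 22.2° = 0.3778.
For rotational equilibrium, T × 3.52 × 0.3778 = 704.7, so T = 704.7 / 1.33 = 530 N.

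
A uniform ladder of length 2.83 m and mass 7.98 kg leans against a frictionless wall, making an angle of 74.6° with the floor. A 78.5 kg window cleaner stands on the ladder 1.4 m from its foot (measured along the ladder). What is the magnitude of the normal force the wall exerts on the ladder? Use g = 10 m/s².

Choose the foot of the ladder as the axis so the floor normal and friction both act there and drop out.
Ladder weight 7.98×10 = 79.8 N acts at 1.415 m along the ladder; its horizontal arm is 1.415·cos74.6° = 0.3758 m → τ = 29.99 N·m clockwise.
Window cleaner: 78.5×10 = 785 N at 1.4 m → arm 0.3718 m → τ = 291.9 N·m clockwise.
Wall normal N acts horizontally at the top; its moment arm is the height L sinθ = 2.83·sin74.6° = 2.728 m, counterclockwise.
Στ = 0 ⇒ N × 2.728 = 321.9 ⇒ N = 118 N.

N_wall ≈ 118 N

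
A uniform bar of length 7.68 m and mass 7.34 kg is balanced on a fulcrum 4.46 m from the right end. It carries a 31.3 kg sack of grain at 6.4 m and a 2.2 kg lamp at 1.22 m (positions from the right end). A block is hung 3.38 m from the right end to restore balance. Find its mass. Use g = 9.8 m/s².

Choose the fulcrum (at 4.46 m from the right end) as the axis so the support reaction has zero arm there.
Beam weight: 7.34 × 9.8 = 71.93 N down at 3.84 m → arm 0.62 m, τ = 71.93 × 0.62 = 44.6 N·m clockwise.
Sack of grain: 31.3 × 9.8 = 306.7 N down at 6.4 m → arm 1.94 m, τ = 306.7 × 1.94 = 595 N·m counterclockwise.
Lamp: 2.2 × 9.8 = 21.56 N down at 1.22 m → arm 3.24 m, τ = 21.56 × 3.24 = 69.85 N·m clockwise.
Net moment of known loads = 480.5 N·m counterclockwise.
An unknown mass m at 3.38 m has arm 1.08 m; its moment is m·g·1.08 clockwise.
Setting net torque to zero: m × 9.8 × 1.08 = 480.5 → m = 480.5 / (9.8 × 1.08) = 45.4 kg.

m ≈ 45.4 kg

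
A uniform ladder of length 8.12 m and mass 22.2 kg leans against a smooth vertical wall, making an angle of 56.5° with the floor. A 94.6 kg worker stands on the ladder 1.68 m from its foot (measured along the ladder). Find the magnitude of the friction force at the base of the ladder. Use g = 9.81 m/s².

Taking torques about the foot of the ladder:
Ladder weight 22.2×9.81 = 217.8 N acts at 4.06 m along the ladder; its horizontal arm is 4.06·cos56.5° = 2.241 m → τ = 488.1 N·m clockwise.
Worker: 94.6×9.81 = 928 N at 1.68 m → arm 0.9273 m → τ = 860.5 N·m clockwise.
Wall normal N acts horizontally at the top; its moment arm is the height L sinθ = 8.12·sin56.5° = 6.771 m, counterclockwise.
Στ = 0 ⇒ N × 6.771 = 1349 ⇒ N = 199 N.
ΣFx = 0: friction at the foot balances the wall's push, so f = N_wall = 199 N.

f ≈ 199 N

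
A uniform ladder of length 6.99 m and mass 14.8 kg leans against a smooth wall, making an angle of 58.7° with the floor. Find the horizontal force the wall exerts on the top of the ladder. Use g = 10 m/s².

N_wall ≈ 45 N

Take moments about the foot of the ladder.
Ladder weight 14.8×10 = 148 N acts at 3.495 m along the ladder; its horizontal arm is 3.495·cos58.7° = 1.816 m → τ = 268.8 N·m clockwise.
Wall normal N acts horizontally at the top; its moment arm is the height L sinθ = 6.99·sin58.7° = 5.973 m, counterclockwise.
Balancing moments: N × 5.973 = 268.8, giving N = 45 N.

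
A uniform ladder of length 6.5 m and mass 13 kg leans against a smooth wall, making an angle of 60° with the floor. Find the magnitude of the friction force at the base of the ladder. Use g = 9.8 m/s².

f ≈ 36.8 N

Take moments about the foot of the ladder.
Ladder weight 13×9.8 = 127.4 N acts at 3.25 m along the ladder; its horizontal arm is 3.25·cos60° = 1.625 m → τ = 207 N·m clockwise.
Wall normal N acts horizontally at the top; its moment arm is the height L sinθ = 6.5·sin60° = 5.629 m, counterclockwise.
Στ = 0 ⇒ N × 5.629 = 207 ⇒ N = 36.8 N.
ΣFx = 0: friction at the foot balances the wall's push, so f = N_wall = 36.8 N.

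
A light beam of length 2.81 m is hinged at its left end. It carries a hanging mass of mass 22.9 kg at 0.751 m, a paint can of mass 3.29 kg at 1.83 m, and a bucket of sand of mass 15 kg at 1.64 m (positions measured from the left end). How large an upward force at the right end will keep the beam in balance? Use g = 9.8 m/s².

F ≈ 167 N

Sum moments about the left end (the unknown pivot reaction has zero arm there).
Hanging mass: 22.9 × 9.8 = 224.4 N down at 0.751 m → arm 0.751 m, τ = 224.4 × 0.751 = 168.5 N·m clockwise.
Paint can: 3.29 × 9.8 = 32.24 N down at 1.83 m → arm 1.83 m, τ = 32.24 × 1.83 = 59 N·m clockwise.
Bucket of sand: 15 × 9.8 = 147 N down at 1.64 m → arm 1.64 m, τ = 147 × 1.64 = 241.1 N·m clockwise.
Net moment of the loads = 468.6 N·m clockwise.
The upward force F acts at the right end, arm 2.81 m, giving F × 2.81 counterclockwise.
For rotational equilibrium, F × 2.81 = 468.6, so F = 468.6 / 2.81 = 167 N.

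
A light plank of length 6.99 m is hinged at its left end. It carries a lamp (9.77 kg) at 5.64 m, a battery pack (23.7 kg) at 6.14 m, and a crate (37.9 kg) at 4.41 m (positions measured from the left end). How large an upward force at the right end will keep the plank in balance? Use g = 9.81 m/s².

F ≈ 516 N

About the left end:
Lamp: 9.77 × 9.81 = 95.84 N down at 5.64 m → arm 5.64 m, τ = 95.84 × 5.64 = 540.5 N·m clockwise.
Battery pack: 23.7 × 9.81 = 232.5 N down at 6.14 m → arm 6.14 m, τ = 232.5 × 6.14 = 1428 N·m clockwise.
Crate: 37.9 × 9.81 = 371.8 N down at 4.41 m → arm 4.41 m, τ = 371.8 × 4.41 = 1640 N·m clockwise.
Net moment of the loads = 3608 N·m clockwise.
The upward force F acts at the right end, arm 6.99 m, giving F × 6.99 counterclockwise.
Balancing moments: F × 6.99 = 3608, giving F = 3608 / 6.99 = 516 N.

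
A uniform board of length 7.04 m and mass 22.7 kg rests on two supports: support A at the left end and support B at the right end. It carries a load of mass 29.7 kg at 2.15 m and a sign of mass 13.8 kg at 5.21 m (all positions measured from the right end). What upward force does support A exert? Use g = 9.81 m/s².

Sum moments about support B (its reaction then has zero moment arm).
Beam weight: 22.7 × 9.81 = 222.7 N down at 3.52 m → arm 3.52 m, τ = 222.7 × 3.52 = 783.9 N·m counterclockwise.
Load: 29.7 × 9.81 = 291.4 N down at 2.15 m → arm 2.15 m, τ = 291.4 × 2.15 = 626.5 N·m counterclockwise.
Sign: 13.8 × 9.81 = 135.4 N down at 5.21 m → arm 5.21 m, τ = 135.4 × 5.21 = 705.4 N·m counterclockwise.
Net load moment about support B = 2116 N·m counterclockwise.
Reaction R at support A is upward at 7.04 m, arm 7.04 m → moment R × 7.04 clockwise.
Setting net torque to zero: R × 7.04 = 2116 → R = 301 N.

R_A ≈ 301 N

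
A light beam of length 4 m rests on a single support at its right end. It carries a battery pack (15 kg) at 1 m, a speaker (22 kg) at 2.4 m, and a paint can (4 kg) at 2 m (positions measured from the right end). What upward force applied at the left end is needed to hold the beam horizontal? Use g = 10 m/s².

F ≈ 190 N

Choose the right end as the axis so the unknown pivot reaction has zero arm there.
Battery pack: 15 × 10 = 150 N down at 1 m → arm 1 m, τ = 150 × 1 = 150 N·m counterclockwise.
Speaker: 22 × 10 = 220 N down at 2.4 m → arm 2.4 m, τ = 220 × 2.4 = 528 N·m counterclockwise.
Paint can: 4 × 10 = 40 N down at 2 m → arm 2 m, τ = 40 × 2 = 80 N·m counterclockwise.
Net moment of the loads = 758 N·m counterclockwise.
The upward force F acts at the left end, arm 4 m, giving F × 4 clockwise.
Στ = 0 ⇒ F × 4 = 758 ⇒ F = 758 / 4 = 190 N.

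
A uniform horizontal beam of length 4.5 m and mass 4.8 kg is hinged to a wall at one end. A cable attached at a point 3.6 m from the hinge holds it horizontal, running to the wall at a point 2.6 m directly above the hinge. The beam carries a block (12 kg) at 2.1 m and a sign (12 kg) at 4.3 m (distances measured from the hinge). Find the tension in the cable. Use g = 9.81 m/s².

T ≈ 408 N

Choose the hinge as the axis so the unknown hinge reaction has zero arm there.
Beam weight: 4.8 × 9.81 = 47.09 N down at 2.25 m → arm 2.25 m, τ = 47.09 × 2.25 = 106 N·m clockwise.
Block: 12 × 9.81 = 117.7 N down at 2.1 m → arm 2.1 m, τ = 117.7 × 2.1 = 247.2 N·m clockwise.
Sign: 12 × 9.81 = 117.7 N down at 4.3 m → arm 4.3 m, τ = 117.7 × 4.3 = 506.1 N·m clockwise.
Total clockwise load moment = 859.3 N·m.
The cable tension T acts at 3.6 m; only its component perpendicular to the beam, T sinθ, produces torque. sinθ = h/√(h²+d²) = 2.6/√(2.6²+3.6²) = 0.5855.
For rotational equilibrium, T × 3.6 × 0.5855 = 859.3, so T = 859.3 / 2.108 = 408 N.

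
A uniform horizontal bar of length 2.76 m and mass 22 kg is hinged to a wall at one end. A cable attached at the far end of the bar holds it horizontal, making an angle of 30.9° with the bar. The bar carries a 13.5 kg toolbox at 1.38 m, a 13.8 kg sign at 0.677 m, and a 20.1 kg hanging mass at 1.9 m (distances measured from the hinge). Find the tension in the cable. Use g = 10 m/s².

T ≈ 681 N

Taking torques about the hinge:
Beam weight: 22 × 10 = 220 N down at 1.38 m → arm 1.38 m, τ = 220 × 1.38 = 303.6 N·m clockwise.
Toolbox: 13.5 × 10 = 135 N down at 1.38 m → arm 1.38 m, τ = 135 × 1.38 = 186.3 N·m clockwise.
Sign: 13.8 × 10 = 138 N down at 0.677 m → arm 0.677 m, τ = 138 × 0.677 = 93.43 N·m clockwise.
Hanging mass: 20.1 × 10 = 201 N down at 1.9 m → arm 1.9 m, τ = 201 × 1.9 = 381.9 N·m clockwise.
Total clockwise load moment = 965.2 N·m.
The cable tension T acts at 2.76 m; only its component perpendicular to the bar, T sinθ, produces torque. sin 30.9° = 0.5135.
Balancing moments: T × 2.76 × 0.5135 = 965.2, giving T = 965.2 / 1.417 = 681 N.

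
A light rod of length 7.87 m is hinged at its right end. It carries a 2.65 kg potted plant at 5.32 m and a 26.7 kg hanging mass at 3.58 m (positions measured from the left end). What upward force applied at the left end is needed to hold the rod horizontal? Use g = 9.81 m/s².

F ≈ 151 N

Taking torques about the right end:
Potted plant: 2.65 × 9.81 = 26 N down at 5.32 m → arm 2.55 m, τ = 26 × 2.55 = 66.3 N·m counterclockwise.
Hanging mass: 26.7 × 9.81 = 261.9 N down at 3.58 m → arm 4.29 m, τ = 261.9 × 4.29 = 1124 N·m counterclockwise.
Net moment of the loads = 1190 N·m counterclockwise.
The upward force F acts at the left end, arm 7.87 m, giving F × 7.87 clockwise.
For rotational equilibrium, F × 7.87 = 1190, so F = 1190 / 7.87 = 151 N.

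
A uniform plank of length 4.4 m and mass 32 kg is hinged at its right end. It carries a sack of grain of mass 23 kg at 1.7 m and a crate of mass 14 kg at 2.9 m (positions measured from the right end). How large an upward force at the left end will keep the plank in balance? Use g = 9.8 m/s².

Take moments about the right end.
Beam weight: 32 × 9.8 = 313.6 N down at 2.2 m → arm 2.2 m, τ = 313.6 × 2.2 = 689.9 N·m counterclockwise.
Sack of grain: 23 × 9.8 = 225.4 N down at 1.7 m → arm 1.7 m, τ = 225.4 × 1.7 = 383.2 N·m counterclockwise.
Crate: 14 × 9.8 = 137.2 N down at 2.9 m → arm 2.9 m, τ = 137.2 × 2.9 = 397.9 N·m counterclockwise.
Net moment of the loads = 1471 N·m counterclockwise.
The upward force F acts at the left end, arm 4.4 m, giving F × 4.4 clockwise.
Στ = 0 ⇒ F × 4.4 = 1471 ⇒ F = 1471 / 4.4 = 334 N.

F ≈ 334 N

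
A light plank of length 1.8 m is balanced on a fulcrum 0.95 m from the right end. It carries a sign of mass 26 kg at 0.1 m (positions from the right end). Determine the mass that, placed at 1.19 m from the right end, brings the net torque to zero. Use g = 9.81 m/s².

m ≈ 92.1 kg

About the fulcrum (at 0.95 m from the right end):
Sign: 26 × 9.81 = 255.1 N down at 0.1 m → arm 0.85 m, τ = 255.1 × 0.85 = 216.8 N·m clockwise.
Net moment of known loads = 216.8 N·m clockwise.
An unknown mass m at 1.19 m has arm 0.24 m; its moment is m·g·0.24 counterclockwise.
Balancing moments: m × 9.81 × 0.24 = 216.8, giving m = 216.8 / (9.81 × 0.24) = 92.1 kg.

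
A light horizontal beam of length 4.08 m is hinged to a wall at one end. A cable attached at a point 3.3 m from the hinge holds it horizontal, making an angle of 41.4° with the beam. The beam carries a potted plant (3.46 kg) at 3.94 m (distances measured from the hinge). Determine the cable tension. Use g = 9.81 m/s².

Take moments about the hinge.
Potted plant: 3.46 × 9.81 = 33.94 N down at 3.94 m → arm 3.94 m, τ = 33.94 × 3.94 = 133.7 N·m clockwise.
Total clockwise load moment = 133.7 N·m.
The cable tension T acts at 3.3 m; only its component perpendicular to the beam, T sinθ, produces torque. sin 41.4° = 0.6613.
For rotational equilibrium, T × 3.3 × 0.6613 = 133.7, so T = 133.7 / 2.182 = 61.3 N.

T ≈ 61.3 N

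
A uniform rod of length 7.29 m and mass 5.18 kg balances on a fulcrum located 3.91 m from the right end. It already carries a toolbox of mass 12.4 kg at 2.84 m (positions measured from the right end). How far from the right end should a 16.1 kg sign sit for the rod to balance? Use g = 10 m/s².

Choose the fulcrum (at 3.91 m from the right end) as the axis so the support reaction has zero arm there.
Beam weight: 5.18 × 10 = 51.8 N down at 3.645 m → arm 0.265 m, τ = 51.8 × 0.265 = 13.73 N·m clockwise.
Toolbox: 12.4 × 10 = 124 N down at 2.84 m → arm 1.07 m, τ = 124 × 1.07 = 132.7 N·m clockwise.
Net moment of existing loads = 146.4 N·m clockwise.
The sign weighs 16.1 × 10 = 161 N and must supply an equal counterclockwise moment, so its lever arm about the fulcrum is 146.4 / 161 = 0.909 m.
That puts it at 3.91 + 0.909 = 4.82 m from the right end.

x ≈ 4.82 m from the right end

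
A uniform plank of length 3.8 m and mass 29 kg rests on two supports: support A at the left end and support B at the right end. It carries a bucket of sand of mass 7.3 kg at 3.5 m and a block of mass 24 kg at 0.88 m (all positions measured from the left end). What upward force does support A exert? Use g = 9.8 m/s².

Choose support B as the axis so its reaction then has zero moment arm.
Beam weight: 29 × 9.8 = 284.2 N down at 1.9 m → arm 1.9 m, τ = 284.2 × 1.9 = 540 N·m counterclockwise.
Bucket of sand: 7.3 × 9.8 = 71.54 N down at 3.5 m → arm 0.3 m, τ = 71.54 × 0.3 = 21.46 N·m counterclockwise.
Block: 24 × 9.8 = 235.2 N down at 0.88 m → arm 2.92 m, τ = 235.2 × 2.92 = 686.8 N·m counterclockwise.
Net load moment about support B = 1248 N·m counterclockwise.
Reaction R at support A is upward at 0 m, arm 3.8 m → moment R × 3.8 clockwise.
Balancing moments: R × 3.8 = 1248, giving R = 328 N.

R_A ≈ 328 N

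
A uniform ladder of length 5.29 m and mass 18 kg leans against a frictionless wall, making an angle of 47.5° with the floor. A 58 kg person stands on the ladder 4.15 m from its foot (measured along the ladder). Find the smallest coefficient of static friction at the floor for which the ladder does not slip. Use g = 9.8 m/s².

μ_min ≈ 0.657

Take moments about the foot of the ladder.
Ladder weight 18×9.8 = 176.4 N acts at 2.645 m along the ladder; its horizontal arm is 2.645·cos47.5° = 1.787 m → τ = 315.2 N·m clockwise.
Person: 58×9.8 = 568.4 N at 4.15 m → arm 2.804 m → τ = 1594 N·m clockwise.
Wall normal N acts horizontally at the top; its moment arm is the height L sinθ = 5.29·sin47.5° = 3.9 m, counterclockwise.
Balancing moments: N × 3.9 = 1909, giving N = 489.5 N.
ΣFx = 0 ⇒ f = N_wall = 489.5 N. ΣFy = 0 ⇒ N_floor = 744.8 N.
μ_min = f / N_floor = 489.5 / 744.8 = 0.657.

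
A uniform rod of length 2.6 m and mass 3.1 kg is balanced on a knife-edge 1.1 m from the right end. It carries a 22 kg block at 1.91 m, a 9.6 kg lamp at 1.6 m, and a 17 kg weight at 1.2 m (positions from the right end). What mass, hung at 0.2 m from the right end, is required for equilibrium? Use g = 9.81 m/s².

Take moments about the knife-edge (at 1.1 m from the right end).
Beam weight: 3.1 × 9.81 = 30.41 N down at 1.3 m → arm 0.2 m, τ = 30.41 × 0.2 = 6.082 N·m counterclockwise.
Block: 22 × 9.81 = 215.8 N down at 1.91 m → arm 0.81 m, τ = 215.8 × 0.81 = 174.8 N·m counterclockwise.
Lamp: 9.6 × 9.81 = 94.18 N down at 1.6 m → arm 0.5 m, τ = 94.18 × 0.5 = 47.09 N·m counterclockwise.
Weight: 17 × 9.81 = 166.8 N down at 1.2 m → arm 0.1 m, τ = 166.8 × 0.1 = 16.68 N·m counterclockwise.
Net moment of known loads = 244.7 N·m counterclockwise.
An unknown mass m at 0.2 m has arm 0.9 m; its moment is m·g·0.9 clockwise.
For rotational equilibrium, m × 9.81 × 0.9 = 244.7, so m = 244.7 / (9.81 × 0.9) = 27.7 kg.

m ≈ 27.7 kg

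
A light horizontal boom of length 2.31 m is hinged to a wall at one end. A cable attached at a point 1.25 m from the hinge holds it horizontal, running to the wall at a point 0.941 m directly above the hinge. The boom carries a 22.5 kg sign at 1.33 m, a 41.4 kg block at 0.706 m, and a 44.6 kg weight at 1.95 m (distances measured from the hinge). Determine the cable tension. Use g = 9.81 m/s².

About the hinge:
Sign: 22.5 × 9.81 = 220.7 N down at 1.33 m → arm 1.33 m, τ = 220.7 × 1.33 = 293.5 N·m clockwise.
Block: 41.4 × 9.81 = 406.1 N down at 0.706 m → arm 0.706 m, τ = 406.1 × 0.706 = 286.7 N·m clockwise.
Weight: 44.6 × 9.81 = 437.5 N down at 1.95 m → arm 1.95 m, τ = 437.5 × 1.95 = 853.1 N·m clockwise.
Total clockwise load moment = 1433 N·m.
The cable tension T acts at 1.25 m; only its component perpendicular to the boom, T sinθ, produces torque. sinθ = h/√(h²+d²) = 0.941/√(0.941²+1.25²) = 0.6014.
For rotational equilibrium, T × 1.25 × 0.6014 = 1433, so T = 1433 / 0.7518 = 1910 N.

T ≈ 1910 N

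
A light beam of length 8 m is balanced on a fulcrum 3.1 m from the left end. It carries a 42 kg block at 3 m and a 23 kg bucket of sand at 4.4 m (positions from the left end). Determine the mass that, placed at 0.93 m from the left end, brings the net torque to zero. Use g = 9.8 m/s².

m ≈ 11.8 kg

Taking torques about the fulcrum (at 3.1 m from the left end):
Block: 42 × 9.8 = 411.6 N down at 3 m → arm 0.1 m, τ = 411.6 × 0.1 = 41.16 N·m counterclockwise.
Bucket of sand: 23 × 9.8 = 225.4 N down at 4.4 m → arm 1.3 m, τ = 225.4 × 1.3 = 293 N·m clockwise.
Net moment of known loads = 251.8 N·m clockwise.
An unknown mass m at 0.93 m has arm 2.17 m; its moment is m·g·2.17 counterclockwise.
For rotational equilibrium, m × 9.8 × 2.17 = 251.8, so m = 251.8 / (9.8 × 2.17) = 11.8 kg.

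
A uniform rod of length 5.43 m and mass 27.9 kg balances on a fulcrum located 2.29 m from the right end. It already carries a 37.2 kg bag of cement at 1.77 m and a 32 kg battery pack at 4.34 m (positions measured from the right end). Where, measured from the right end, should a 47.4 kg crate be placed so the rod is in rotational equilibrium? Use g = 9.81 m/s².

Choose the fulcrum (at 2.29 m from the right end) as the axis so the support reaction has zero arm there.
Beam weight: 27.9 × 9.81 = 273.7 N down at 2.715 m → arm 0.425 m, τ = 273.7 × 0.425 = 116.3 N·m counterclockwise.
Bag of cement: 37.2 × 9.81 = 364.9 N down at 1.77 m → arm 0.52 m, τ = 364.9 × 0.52 = 189.7 N·m clockwise.
Battery pack: 32 × 9.81 = 313.9 N down at 4.34 m → arm 2.05 m, τ = 313.9 × 2.05 = 643.5 N·m counterclockwise.
Net moment of existing loads = 570.1 N·m counterclockwise.
The crate weighs 47.4 × 9.81 = 465 N and must supply an equal clockwise moment, so its lever arm about the fulcrum is 570.1 / 465 = 1.23 m.
That puts it at 2.29 − 1.23 = 1.06 m from the right end.

x ≈ 1.06 m from the right end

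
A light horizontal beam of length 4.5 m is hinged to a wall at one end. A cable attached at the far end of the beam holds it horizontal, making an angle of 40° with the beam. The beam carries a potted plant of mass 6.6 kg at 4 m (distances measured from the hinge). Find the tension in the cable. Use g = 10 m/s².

Taking torques about the hinge:
Potted plant: 6.6 × 10 = 66 N down at 4 m → arm 4 m, τ = 66 × 4 = 264 N·m clockwise.
Total clockwise load moment = 264 N·m.
The cable tension T acts at 4.5 m; only its component perpendicular to the beam, T sinθ, produces torque. sin 40° = 0.6428.
Setting net torque to zero: T × 4.5 × 0.6428 = 264 → T = 264 / 2.893 = 91.3 N.

T ≈ 91.3 N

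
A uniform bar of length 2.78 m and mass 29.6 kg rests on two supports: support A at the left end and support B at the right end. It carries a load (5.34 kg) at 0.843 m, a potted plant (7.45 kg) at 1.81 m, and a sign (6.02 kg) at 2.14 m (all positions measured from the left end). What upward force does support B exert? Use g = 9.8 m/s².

Sum moments about support A (its reaction then has zero moment arm).
Beam weight: 29.6 × 9.8 = 290.1 N down at 1.39 m → arm 1.39 m, τ = 290.1 × 1.39 = 403.2 N·m clockwise.
Load: 5.34 × 9.8 = 52.33 N down at 0.843 m → arm 0.843 m, τ = 52.33 × 0.843 = 44.11 N·m clockwise.
Potted plant: 7.45 × 9.8 = 73.01 N down at 1.81 m → arm 1.81 m, τ = 73.01 × 1.81 = 132.1 N·m clockwise.
Sign: 6.02 × 9.8 = 59 N down at 2.14 m → arm 2.14 m, τ = 59 × 2.14 = 126.3 N·m clockwise.
Net load moment about support A = 705.7 N·m clockwise.
Reaction R at support B is upward at 2.78 m, arm 2.78 m → moment R × 2.78 counterclockwise.
Setting net torque to zero: R × 2.78 = 705.7 → R = 254 N.

R_B ≈ 254 N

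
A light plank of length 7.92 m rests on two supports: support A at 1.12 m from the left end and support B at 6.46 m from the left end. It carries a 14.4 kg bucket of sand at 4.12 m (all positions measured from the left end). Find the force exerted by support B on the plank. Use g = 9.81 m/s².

R_B ≈ 79.4 N

About support A:
Bucket of sand: 14.4 × 9.81 = 141.3 N down at 4.12 m → arm 3 m, τ = 141.3 × 3 = 423.9 N·m clockwise.
Net load moment about support A = 423.9 N·m clockwise.
Reaction R at support B is upward at 6.46 m, arm 5.34 m → moment R × 5.34 counterclockwise.
Στ = 0 ⇒ R × 5.34 = 423.9 ⇒ R = 79.4 N.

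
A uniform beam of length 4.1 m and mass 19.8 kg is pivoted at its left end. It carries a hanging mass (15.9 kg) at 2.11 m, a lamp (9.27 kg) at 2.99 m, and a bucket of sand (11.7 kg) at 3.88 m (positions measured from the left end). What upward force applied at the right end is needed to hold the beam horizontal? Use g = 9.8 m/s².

Sum moments about the left end (the unknown pivot reaction has zero arm there).
Beam weight: 19.8 × 9.8 = 194 N down at 2.05 m → arm 2.05 m, τ = 194 × 2.05 = 397.7 N·m clockwise.
Hanging mass: 15.9 × 9.8 = 155.8 N down at 2.11 m → arm 2.11 m, τ = 155.8 × 2.11 = 328.7 N·m clockwise.
Lamp: 9.27 × 9.8 = 90.85 N down at 2.99 m → arm 2.99 m, τ = 90.85 × 2.99 = 271.6 N·m clockwise.
Bucket of sand: 11.7 × 9.8 = 114.7 N down at 3.88 m → arm 3.88 m, τ = 114.7 × 3.88 = 445 N·m clockwise.
Net moment of the loads = 1443 N·m clockwise.
The upward force F acts at the right end, arm 4.1 m, giving F × 4.1 counterclockwise.
Setting net torque to zero: F × 4.1 = 1443 → F = 1443 / 4.1 = 352 N.

F ≈ 352 N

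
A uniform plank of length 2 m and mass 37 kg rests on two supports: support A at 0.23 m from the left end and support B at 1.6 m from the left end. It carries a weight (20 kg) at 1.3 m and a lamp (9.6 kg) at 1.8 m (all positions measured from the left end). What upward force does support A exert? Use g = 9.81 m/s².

R_A ≈ 188 N

Sum moments about support B (its reaction then has zero moment arm).
Beam weight: 37 × 9.81 = 363 N down at 1 m → arm 0.6 m, τ = 363 × 0.6 = 217.8 N·m counterclockwise.
Weight: 20 × 9.81 = 196.2 N down at 1.3 m → arm 0.3 m, τ = 196.2 × 0.3 = 58.86 N·m counterclockwise.
Lamp: 9.6 × 9.81 = 94.18 N down at 1.8 m → arm 0.2 m, τ = 94.18 × 0.2 = 18.84 N·m clockwise.
Net load moment about support B = 257.8 N·m counterclockwise.
Reaction R at support A is upward at 0.23 m, arm 1.37 m → moment R × 1.37 clockwise.
Balancing moments: R × 1.37 = 257.8, giving R = 188 N.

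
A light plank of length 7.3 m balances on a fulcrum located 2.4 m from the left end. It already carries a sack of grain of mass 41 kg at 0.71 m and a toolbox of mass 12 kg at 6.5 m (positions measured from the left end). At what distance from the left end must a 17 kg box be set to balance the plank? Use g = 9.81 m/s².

Sum moments about the fulcrum (at 2.4 m from the left end) (the support reaction has zero arm there).
Sack of grain: 41 × 9.81 = 402.2 N down at 0.71 m → arm 1.69 m, τ = 402.2 × 1.69 = 679.7 N·m counterclockwise.
Toolbox: 12 × 9.81 = 117.7 N down at 6.5 m → arm 4.1 m, τ = 117.7 × 4.1 = 482.6 N·m clockwise.
Net moment of existing loads = 197.1 N·m counterclockwise.
The box weighs 17 × 9.81 = 166.8 N and must supply an equal clockwise moment, so its lever arm about the fulcrum is 197.1 / 166.8 = 1.18 m.
That puts it at 2.4 + 1.18 = 3.58 m from the left end.

x ≈ 3.58 m from the left end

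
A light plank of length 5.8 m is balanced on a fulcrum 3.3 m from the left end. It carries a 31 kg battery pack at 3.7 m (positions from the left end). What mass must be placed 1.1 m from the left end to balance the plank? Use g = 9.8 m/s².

Taking torques about the fulcrum (at 3.3 m from the left end):
Battery pack: 31 × 9.8 = 303.8 N down at 3.7 m → arm 0.4 m, τ = 303.8 × 0.4 = 121.5 N·m clockwise.
Net moment of known loads = 121.5 N·m clockwise.
An unknown mass m at 1.1 m has arm 2.2 m; its moment is m·g·2.2 counterclockwise.
Balancing moments: m × 9.8 × 2.2 = 121.5, giving m = 121.5 / (9.8 × 2.2) = 5.64 kg.

m ≈ 5.64 kg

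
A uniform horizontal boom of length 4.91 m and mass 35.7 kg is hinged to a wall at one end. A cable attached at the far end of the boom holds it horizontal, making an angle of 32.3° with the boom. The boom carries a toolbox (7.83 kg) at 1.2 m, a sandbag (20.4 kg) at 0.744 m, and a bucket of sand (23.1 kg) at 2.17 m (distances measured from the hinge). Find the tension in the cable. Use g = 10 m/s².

T ≈ 619 N

About the hinge:
Beam weight: 35.7 × 10 = 357 N down at 2.455 m → arm 2.455 m, τ = 357 × 2.455 = 876.4 N·m clockwise.
Toolbox: 7.83 × 10 = 78.3 N down at 1.2 m → arm 1.2 m, τ = 78.3 × 1.2 = 93.96 N·m clockwise.
Sandbag: 20.4 × 10 = 204 N down at 0.744 m → arm 0.744 m, τ = 204 × 0.744 = 151.8 N·m clockwise.
Bucket of sand: 23.1 × 10 = 231 N down at 2.17 m → arm 2.17 m, τ = 231 × 2.17 = 501.3 N·m clockwise.
Total clockwise load moment = 1623 N·m.
The cable tension T acts at 4.91 m; only its component perpendicular to the boom, T sinθ, produces torque. sin 32.3° = 0.5344.
Στ = 0 ⇒ T × 4.91 × 0.5344 = 1623 ⇒ T = 1623 / 2.624 = 619 N.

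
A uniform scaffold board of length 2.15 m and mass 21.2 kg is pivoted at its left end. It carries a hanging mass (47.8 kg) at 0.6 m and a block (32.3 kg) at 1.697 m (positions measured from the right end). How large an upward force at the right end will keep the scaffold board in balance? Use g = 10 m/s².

Sum moments about the left end (the unknown pivot reaction has zero arm there).
Beam weight: 21.2 × 10 = 212 N down at 1.075 m → arm 1.075 m, τ = 212 × 1.075 = 227.9 N·m clockwise.
Hanging mass: 47.8 × 10 = 478 N down at 0.6 m → arm 1.55 m, τ = 478 × 1.55 = 740.9 N·m clockwise.
Block: 32.3 × 10 = 323 N down at 1.697 m → arm 0.453 m, τ = 323 × 0.453 = 146.3 N·m clockwise.
Net moment of the loads = 1115 N·m clockwise.
The upward force F acts at the right end, arm 2.15 m, giving F × 2.15 counterclockwise.
Setting net torque to zero: F × 2.15 = 1115 → F = 1115 / 2.15 = 519 N.

F ≈ 519 N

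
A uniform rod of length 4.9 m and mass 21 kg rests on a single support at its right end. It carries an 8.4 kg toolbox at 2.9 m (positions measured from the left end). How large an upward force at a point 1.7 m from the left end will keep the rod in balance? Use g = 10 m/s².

Choose the right end as the axis so the unknown pivot reaction has zero arm there.
Beam weight: 21 × 10 = 210 N down at 2.45 m → arm 2.45 m, τ = 210 × 2.45 = 514.5 N·m counterclockwise.
Toolbox: 8.4 × 10 = 84 N down at 2.9 m → arm 2 m, τ = 84 × 2 = 168 N·m counterclockwise.
Net moment of the loads = 682.5 N·m counterclockwise.
The upward force F acts at a point 1.7 m from the left end, arm 3.2 m, giving F × 3.2 clockwise.
Balancing moments: F × 3.2 = 682.5, giving F = 682.5 / 3.2 = 213 N.

F ≈ 213 N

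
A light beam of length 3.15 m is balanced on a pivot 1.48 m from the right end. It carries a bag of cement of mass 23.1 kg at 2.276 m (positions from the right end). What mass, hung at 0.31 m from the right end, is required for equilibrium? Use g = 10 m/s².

m ≈ 15.7 kg

Take moments about the pivot (at 1.48 m from the right end).
Bag of cement: 23.1 × 10 = 231 N down at 2.276 m → arm 0.796 m, τ = 231 × 0.796 = 183.9 N·m counterclockwise.
Net moment of known loads = 183.9 N·m counterclockwise.
An unknown mass m at 0.31 m has arm 1.17 m; its moment is m·g·1.17 clockwise.
Balancing moments: m × 10 × 1.17 = 183.9, giving m = 183.9 / (10 × 1.17) = 15.7 kg.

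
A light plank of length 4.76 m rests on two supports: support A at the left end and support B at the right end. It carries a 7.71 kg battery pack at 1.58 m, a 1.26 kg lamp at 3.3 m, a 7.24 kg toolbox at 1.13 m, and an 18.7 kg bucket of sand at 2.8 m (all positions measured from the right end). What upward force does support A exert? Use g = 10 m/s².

Taking torques about support B:
Battery pack: 7.71 × 10 = 77.1 N down at 1.58 m → arm 1.58 m, τ = 77.1 × 1.58 = 121.8 N·m counterclockwise.
Lamp: 1.26 × 10 = 12.6 N down at 3.3 m → arm 3.3 m, τ = 12.6 × 3.3 = 41.58 N·m counterclockwise.
Toolbox: 7.24 × 10 = 72.4 N down at 1.13 m → arm 1.13 m, τ = 72.4 × 1.13 = 81.81 N·m counterclockwise.
Bucket of sand: 18.7 × 10 = 187 N down at 2.8 m → arm 2.8 m, τ = 187 × 2.8 = 523.6 N·m counterclockwise.
Net load moment about support B = 768.8 N·m counterclockwise.
Reaction R at support A is upward at 4.76 m, arm 4.76 m → moment R × 4.76 clockwise.
Στ = 0 ⇒ R × 4.76 = 768.8 ⇒ R = 162 N.

R_A ≈ 162 N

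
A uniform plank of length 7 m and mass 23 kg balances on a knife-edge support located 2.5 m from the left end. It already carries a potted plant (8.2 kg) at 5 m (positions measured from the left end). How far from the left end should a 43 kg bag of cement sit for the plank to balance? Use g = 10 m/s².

Sum moments about the knife-edge support (at 2.5 m from the left end) (the support reaction has zero arm there).
Beam weight: 23 × 10 = 230 N down at 3.5 m → arm 1 m, τ = 230 × 1 = 230 N·m clockwise.
Potted plant: 8.2 × 10 = 82 N down at 5 m → arm 2.5 m, τ = 82 × 2.5 = 205 N·m clockwise.
Net moment of existing loads = 435 N·m clockwise.
The bag of cement weighs 43 × 10 = 430 N and must supply an equal counterclockwise moment, so its lever arm about the knife-edge support is 435 / 430 = 1.01 m.
That puts it at 2.5 − 1.01 = 1.49 m from the left end.

x ≈ 1.49 m from the left end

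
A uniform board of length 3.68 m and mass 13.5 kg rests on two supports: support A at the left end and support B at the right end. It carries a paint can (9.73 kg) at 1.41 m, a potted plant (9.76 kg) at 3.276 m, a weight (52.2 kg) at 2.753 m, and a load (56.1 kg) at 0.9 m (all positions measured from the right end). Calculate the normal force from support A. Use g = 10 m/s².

Take moments about support B.
Beam weight: 13.5 × 10 = 135 N down at 1.84 m → arm 1.84 m, τ = 135 × 1.84 = 248.4 N·m counterclockwise.
Paint can: 9.73 × 10 = 97.3 N down at 1.41 m → arm 1.41 m, τ = 97.3 × 1.41 = 137.2 N·m counterclockwise.
Potted plant: 9.76 × 10 = 97.6 N down at 3.276 m → arm 3.276 m, τ = 97.6 × 3.276 = 319.7 N·m counterclockwise.
Weight: 52.2 × 10 = 522 N down at 2.753 m → arm 2.753 m, τ = 522 × 2.753 = 1437 N·m counterclockwise.
Load: 56.1 × 10 = 561 N down at 0.9 m → arm 0.9 m, τ = 561 × 0.9 = 504.9 N·m counterclockwise.
Net load moment about support B = 2647 N·m counterclockwise.
Reaction R at support A is upward at 3.68 m, arm 3.68 m → moment R × 3.68 clockwise.
Setting net torque to zero: R × 3.68 = 2647 → R = 719 N.

R_A ≈ 719 N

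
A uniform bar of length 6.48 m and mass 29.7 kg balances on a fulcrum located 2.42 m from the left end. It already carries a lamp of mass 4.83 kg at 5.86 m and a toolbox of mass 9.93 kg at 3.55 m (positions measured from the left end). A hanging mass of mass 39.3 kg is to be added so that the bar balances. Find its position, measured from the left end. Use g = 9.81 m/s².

Choose the fulcrum (at 2.42 m from the left end) as the axis so the support reaction has zero arm there.
Beam weight: 29.7 × 9.81 = 291.4 N down at 3.24 m → arm 0.82 m, τ = 291.4 × 0.82 = 238.9 N·m clockwise.
Lamp: 4.83 × 9.81 = 47.38 N down at 5.86 m → arm 3.44 m, τ = 47.38 × 3.44 = 163 N·m clockwise.
Toolbox: 9.93 × 9.81 = 97.41 N down at 3.55 m → arm 1.13 m, τ = 97.41 × 1.13 = 110.1 N·m clockwise.
Net moment of existing loads = 512 N·m clockwise.
The hanging mass weighs 39.3 × 9.81 = 385.5 N and must supply an equal counterclockwise moment, so its lever arm about the fulcrum is 512 / 385.5 = 1.33 m.
That puts it at 2.42 − 1.33 = 1.09 m from the left end.

x ≈ 1.09 m from the left end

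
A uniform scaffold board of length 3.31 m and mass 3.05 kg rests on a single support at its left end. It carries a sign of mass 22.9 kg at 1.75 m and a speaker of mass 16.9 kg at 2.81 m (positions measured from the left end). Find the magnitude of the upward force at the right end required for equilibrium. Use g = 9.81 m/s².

F ≈ 274 N

About the left end:
Beam weight: 3.05 × 9.81 = 29.92 N down at 1.655 m → arm 1.655 m, τ = 29.92 × 1.655 = 49.52 N·m clockwise.
Sign: 22.9 × 9.81 = 224.6 N down at 1.75 m → arm 1.75 m, τ = 224.6 × 1.75 = 393.1 N·m clockwise.
Speaker: 16.9 × 9.81 = 165.8 N down at 2.81 m → arm 2.81 m, τ = 165.8 × 2.81 = 465.9 N·m clockwise.
Net moment of the loads = 908.5 N·m clockwise.
The upward force F acts at the right end, arm 3.31 m, giving F × 3.31 counterclockwise.
For rotational equilibrium, F × 3.31 = 908.5, so F = 908.5 / 3.31 = 274 N.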